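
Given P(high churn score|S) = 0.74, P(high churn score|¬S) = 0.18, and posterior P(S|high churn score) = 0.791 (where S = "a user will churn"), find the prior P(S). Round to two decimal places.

Bayes' rule in odds form gives O(S|E) = O(S)·[P(E|S)/P(E|¬S)], hence O(S) = O(S|E)/LR.
Posterior odds = 0.791/(1−0.791) = 3.7847. LR = 0.74/0.18 = 4.1111.
Prior odds = 3.7847/4.1111 = 0.9206, so P(S) = 0.9206/(1+0.9206) ≈ 0.48.

P(S) = 0.48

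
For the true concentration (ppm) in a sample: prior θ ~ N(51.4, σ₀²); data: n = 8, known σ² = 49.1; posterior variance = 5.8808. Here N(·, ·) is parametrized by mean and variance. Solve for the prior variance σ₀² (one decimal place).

σ₀² = 140.6

Posterior precision equals prior precision plus data precision: 1/σ_n² = 1/σ₀² + n/σ².
So 1/σ₀² = 1/5.8808 − 8/49.1 = 0.170045 − 0.162933 = 0.007112.
Hence σ₀² = 1/0.007112 ≈ 140.6.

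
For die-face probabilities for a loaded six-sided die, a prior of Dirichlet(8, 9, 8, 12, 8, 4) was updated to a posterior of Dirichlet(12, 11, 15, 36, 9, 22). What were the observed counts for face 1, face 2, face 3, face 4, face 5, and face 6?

counts (4, 2, 7, 24, 1, 18)

For a Dirichlet(α) prior with multinomial counts c, the posterior is Dirichlet(α + c) componentwise.
Counts are posterior − prior componentwise: 12−8=4, 11−9=2, 15−8=7, 36−12=24, 9−8=1, 22−4=18.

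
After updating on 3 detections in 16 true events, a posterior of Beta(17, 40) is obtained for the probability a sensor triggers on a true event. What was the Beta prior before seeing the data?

Beta(14, 27)

Beta is conjugate to the binomial likelihood: posterior = Beta(a+s, b+f).
So a = 17 − 3 = 14 and b = 40 − 13 = 27.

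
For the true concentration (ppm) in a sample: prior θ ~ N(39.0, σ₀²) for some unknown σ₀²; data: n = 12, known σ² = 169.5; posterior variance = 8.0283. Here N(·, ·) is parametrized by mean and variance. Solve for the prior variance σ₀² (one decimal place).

σ₀² = 18.6

For the Normal–Normal model with known σ², precisions add: τ_n = τ₀ + n/σ².
So 1/σ₀² = 1/8.0283 − 12/169.5 = 0.124559 − 0.070796 = 0.053763.
Hence σ₀² = 1/0.053763 ≈ 18.6.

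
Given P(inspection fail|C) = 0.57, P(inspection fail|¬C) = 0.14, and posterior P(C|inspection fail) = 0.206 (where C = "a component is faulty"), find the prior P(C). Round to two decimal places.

P(C) = 0.06

Bayes' rule in odds form gives O(C|E) = O(C)·[P(E|C)/P(E|¬C)], hence O(C) = O(C|E)/LR.
Posterior odds = 0.206/(1−0.206) = 0.2594. LR = 0.57/0.14 = 4.0714.
Prior odds = 0.2594/4.0714 = 0.0637, so P(C) = 0.0637/(1+0.0637) ≈ 0.06.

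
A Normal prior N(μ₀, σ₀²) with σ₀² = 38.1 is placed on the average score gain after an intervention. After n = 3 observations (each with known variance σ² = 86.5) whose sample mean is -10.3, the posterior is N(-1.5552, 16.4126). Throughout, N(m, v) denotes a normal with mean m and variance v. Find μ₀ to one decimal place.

μ₀ = 10.0

With known observation variance, the Normal–Normal posterior has precision τ_n = τ₀ + n/σ² and mean μ_n = (τ₀μ₀ + (n/σ²)x̄)/τ_n.
Here τ₀ = 1/38.1 = 0.026247 and τ_data = 3/86.5 = 0.034682, so τ_n = 0.060929.
Rearranging for μ₀: μ₀ = (μ_n·τ_n − τ_data·x̄)/τ₀ = (-1.5552·0.060929 − 0.034682·-10.3) / 0.026247 = 0.262468/0.026247 ≈ 10.0.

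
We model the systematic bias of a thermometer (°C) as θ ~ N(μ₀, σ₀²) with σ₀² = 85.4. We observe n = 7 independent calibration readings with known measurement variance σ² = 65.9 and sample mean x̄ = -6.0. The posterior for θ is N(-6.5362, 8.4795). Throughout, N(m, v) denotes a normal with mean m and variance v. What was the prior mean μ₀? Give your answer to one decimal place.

The posterior mean is a precision-weighted average: μ_n = (τ₀μ₀ + τ_data·x̄)/(τ₀+τ_data), with τ₀=1/σ₀² and τ_data=n/σ².
Here τ₀ = 1/85.4 = 0.011710 and τ_data = 7/65.9 = 0.106222, so τ_n = 0.117932.
Rearranging for μ₀: μ₀ = (μ_n·τ_n − τ_data·x̄)/τ₀ = (-6.5362·0.117932 − 0.106222·-6.0) / 0.011710 = -0.133495/0.011710 ≈ -11.4.

μ₀ = -11.4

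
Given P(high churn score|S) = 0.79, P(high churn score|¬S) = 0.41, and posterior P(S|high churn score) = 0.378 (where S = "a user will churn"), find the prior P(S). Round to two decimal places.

P(S) = 0.24

In odds form, posterior odds = prior odds × likelihood ratio, so prior odds = posterior odds ÷ LR.
Posterior odds = 0.378/(1−0.378) = 0.6077. LR = 0.79/0.41 = 1.9268.
Prior odds = 0.6077/1.9268 = 0.3154, so P(S) = 0.3154/(1+0.3154) ≈ 0.24.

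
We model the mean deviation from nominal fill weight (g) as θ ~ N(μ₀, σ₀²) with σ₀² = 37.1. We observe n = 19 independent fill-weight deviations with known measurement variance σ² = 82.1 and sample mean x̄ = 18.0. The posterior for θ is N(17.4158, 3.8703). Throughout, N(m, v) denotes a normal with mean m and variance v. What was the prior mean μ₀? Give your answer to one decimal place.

With known observation variance, the Normal–Normal posterior has precision τ_n = τ₀ + n/σ² and mean μ_n = (τ₀μ₀ + (n/σ²)x̄)/τ_n.
Here τ₀ = 1/37.1 = 0.026954 and τ_data = 19/82.1 = 0.231425, so τ_n = 0.258379.
Rearranging for μ₀: μ₀ = (μ_n·τ_n − τ_data·x̄)/τ₀ = (17.4158·0.258379 − 0.231425·18.0) / 0.026954 = 0.334227/0.026954 ≈ 12.4.

μ₀ = 12.4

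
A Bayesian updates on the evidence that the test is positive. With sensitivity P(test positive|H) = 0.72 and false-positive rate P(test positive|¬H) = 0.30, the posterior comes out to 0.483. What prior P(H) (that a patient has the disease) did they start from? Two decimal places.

In odds form, posterior odds = prior odds × likelihood ratio, so prior odds = posterior odds ÷ LR.
Posterior odds = 0.483/(1−0.483) = 0.9342. LR = 0.72/0.30 = 2.4000.
Prior odds = 0.9342/2.4000 = 0.3893, so P(H) = 0.3893/(1+0.3893) ≈ 0.28.

P(H) = 0.28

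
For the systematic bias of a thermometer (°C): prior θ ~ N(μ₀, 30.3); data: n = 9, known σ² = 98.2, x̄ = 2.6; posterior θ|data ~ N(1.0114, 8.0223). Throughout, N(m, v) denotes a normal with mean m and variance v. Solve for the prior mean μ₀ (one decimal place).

With known observation variance, the Normal–Normal posterior has precision τ_n = τ₀ + n/σ² and mean μ_n = (τ₀μ₀ + (n/σ²)x̄)/τ_n.
Here τ₀ = 1/30.3 = 0.033003 and τ_data = 9/98.2 = 0.091650, so τ_n = 0.124653.
Rearranging for μ₀: μ₀ = (μ_n·τ_n − τ_data·x̄)/τ₀ = (1.0114·0.124653 − 0.091650·2.6) / 0.033003 = -0.112216/0.033003 ≈ -3.4.

μ₀ = -3.4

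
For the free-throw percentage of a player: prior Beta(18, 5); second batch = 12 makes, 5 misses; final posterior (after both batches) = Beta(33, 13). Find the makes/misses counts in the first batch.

3 makes and 3 misses

Because Beta–binomial updating is additive in the counts, the combined data contributed (α_post−α_prior, β_post−β_prior) successes and failures.
Total across both batches: 33−18=15 makes, 13−5=8 misses.
Subtract the second batch: 15−12=3 makes and 8−5=3 misses.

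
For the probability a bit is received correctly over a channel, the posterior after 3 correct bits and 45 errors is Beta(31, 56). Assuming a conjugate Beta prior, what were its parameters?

Beta(28, 11)

Beta is conjugate to the binomial likelihood: posterior = Beta(a+s, b+f).
So a = 31 − 3 = 28 and b = 56 − 45 = 11.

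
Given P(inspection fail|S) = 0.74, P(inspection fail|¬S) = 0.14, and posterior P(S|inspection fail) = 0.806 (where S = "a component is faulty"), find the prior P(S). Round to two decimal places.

P(S) = 0.44

In odds form, posterior odds = prior odds × likelihood ratio, so prior odds = posterior odds ÷ LR.
Posterior odds = 0.806/(1−0.806) = 4.1546. LR = 0.74/0.14 = 5.2857.
Prior odds = 4.1546/5.2857 = 0.7860, so P(S) = 0.7860/(1+0.7860) ≈ 0.44.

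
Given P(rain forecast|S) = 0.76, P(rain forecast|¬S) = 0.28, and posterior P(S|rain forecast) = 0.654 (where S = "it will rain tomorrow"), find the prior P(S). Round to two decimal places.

In odds form, posterior odds = prior odds × likelihood ratio, so prior odds = posterior odds ÷ LR.
Posterior odds = 0.654/(1−0.654) = 1.8902. LR = 0.76/0.28 = 2.7143.
Prior odds = 1.8902/2.7143 = 0.6964, so P(S) = 0.6964/(1+0.6964) ≈ 0.41.

P(S) = 0.41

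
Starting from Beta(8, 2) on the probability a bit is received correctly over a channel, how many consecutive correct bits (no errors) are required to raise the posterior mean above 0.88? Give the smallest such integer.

After k correct bits and 0 errors the posterior is Beta(8+k, 2), with mean (8+k)/(8+2+k).
Set (8+k)/(10+k) > 0.88 and solve: k > (0.88·10 − 8)/(1 − 0.88) = 6.667.
The smallest integer exceeding 6.667 is 7, and checking k=7: (15)/(17) = 0.8824 > 0.88.

k = 7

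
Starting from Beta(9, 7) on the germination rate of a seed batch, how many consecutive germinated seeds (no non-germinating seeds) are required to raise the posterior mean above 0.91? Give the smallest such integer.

After k germinated seeds and 0 non-germinating seeds the posterior is Beta(9+k, 7), with mean (9+k)/(9+7+k).
Set (9+k)/(16+k) > 0.91 and solve: k > (0.91·16 − 9)/(1 − 0.91) = 61.778.
The smallest integer exceeding 61.778 is 62, and checking k=62: (71)/(78) = 0.9103 > 0.91.

k = 62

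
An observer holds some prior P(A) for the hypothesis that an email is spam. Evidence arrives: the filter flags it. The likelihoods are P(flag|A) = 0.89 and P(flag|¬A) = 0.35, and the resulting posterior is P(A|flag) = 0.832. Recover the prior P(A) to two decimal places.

P(A) = 0.66

In odds form, posterior odds = prior odds × likelihood ratio, so prior odds = posterior odds ÷ LR.
Posterior odds = 0.832/(1−0.832) = 4.9524. LR = 0.89/0.35 = 2.5429.
Prior odds = 4.9524/2.5429 = 1.9475, so P(A) = 1.9475/(1+1.9475) ≈ 0.66.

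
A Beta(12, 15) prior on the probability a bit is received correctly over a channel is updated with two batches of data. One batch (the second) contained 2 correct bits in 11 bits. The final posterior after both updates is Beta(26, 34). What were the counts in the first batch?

Sequential conjugate updates are equivalent to a single update on the pooled data, so total successes = posterior α − prior α and total failures = posterior β − prior β.
Total across both batches: 26−12=14 correct bits, 34−15=19 errors.
Subtract the second batch: 14−2=12 correct bits and 19−9=10 errors.

12 correct bits and 10 errors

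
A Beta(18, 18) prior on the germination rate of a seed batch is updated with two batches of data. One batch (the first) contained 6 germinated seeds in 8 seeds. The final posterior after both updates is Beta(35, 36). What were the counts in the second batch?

Because Beta–binomial updating is additive in the counts, the combined data contributed (α_post−α_prior, β_post−β_prior) successes and failures.
Total across both batches: 35−18=17 germinated seeds, 36−18=18 non-germinating seeds.
Subtract the first batch: 17−6=11 germinated seeds and 18−2=16 non-germinating seeds.

11 germinated seeds and 16 non-germinating seeds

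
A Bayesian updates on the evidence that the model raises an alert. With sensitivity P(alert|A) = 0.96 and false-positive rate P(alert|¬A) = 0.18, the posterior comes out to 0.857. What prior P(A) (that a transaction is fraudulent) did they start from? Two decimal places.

P(A) = 0.53

In odds form, posterior odds = prior odds × likelihood ratio, so prior odds = posterior odds ÷ LR.
Posterior odds = 0.857/(1−0.857) = 5.9930. LR = 0.96/0.18 = 5.3333.
Prior odds = 5.9930/5.3333 = 1.1237, so P(A) = 1.1237/(1+1.1237) ≈ 0.53.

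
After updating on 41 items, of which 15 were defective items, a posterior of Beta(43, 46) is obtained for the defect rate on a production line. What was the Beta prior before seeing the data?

Beta(28, 20)

Under Beta–binomial conjugacy the posterior parameters are (α+s, β+f).
So α = 43 − 15 = 28 and β = 46 − 26 = 20.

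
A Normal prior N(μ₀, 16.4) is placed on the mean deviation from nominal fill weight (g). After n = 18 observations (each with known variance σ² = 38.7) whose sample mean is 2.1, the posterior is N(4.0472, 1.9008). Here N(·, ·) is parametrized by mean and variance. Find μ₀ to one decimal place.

With known observation variance, the Normal–Normal posterior has precision τ_n = τ₀ + n/σ² and mean μ_n = (τ₀μ₀ + (n/σ²)x̄)/τ_n.
Here τ₀ = 1/16.4 = 0.060976 and τ_data = 18/38.7 = 0.465116, so τ_n = 0.526092.
Rearranging for μ₀: μ₀ = (μ_n·τ_n − τ_data·x̄)/τ₀ = (4.0472·0.526092 − 0.465116·2.1) / 0.060976 = 1.152456/0.060976 ≈ 18.9.

μ₀ = 18.9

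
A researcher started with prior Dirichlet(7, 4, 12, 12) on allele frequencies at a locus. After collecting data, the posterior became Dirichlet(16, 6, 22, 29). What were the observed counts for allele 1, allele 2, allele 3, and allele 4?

For a Dirichlet(α) prior with multinomial counts c, the posterior is Dirichlet(α + c) componentwise.
Counts are posterior − prior componentwise: 16−7=9, 6−4=2, 22−12=10, 29−12=17.

counts (9, 2, 10, 17)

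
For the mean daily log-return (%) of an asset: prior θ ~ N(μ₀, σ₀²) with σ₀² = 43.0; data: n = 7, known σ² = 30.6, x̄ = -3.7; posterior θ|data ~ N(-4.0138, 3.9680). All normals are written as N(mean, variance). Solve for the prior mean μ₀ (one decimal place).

μ₀ = -7.1

With known observation variance, the Normal–Normal posterior has precision τ_n = τ₀ + n/σ² and mean μ_n = (τ₀μ₀ + (n/σ²)x̄)/τ_n.
Here τ₀ = 1/43.0 = 0.023256 and τ_data = 7/30.6 = 0.228758, so τ_n = 0.252014.
Rearranging for μ₀: μ₀ = (μ_n·τ_n − τ_data·x̄)/τ₀ = (-4.0138·0.252014 − 0.228758·-3.7) / 0.023256 = -0.165129/0.023256 ≈ -7.1.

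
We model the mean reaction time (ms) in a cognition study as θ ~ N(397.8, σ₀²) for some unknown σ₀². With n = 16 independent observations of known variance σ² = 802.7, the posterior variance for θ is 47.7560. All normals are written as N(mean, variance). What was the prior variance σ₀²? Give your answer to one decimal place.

σ₀² = 993.0

For the Normal–Normal model with known σ², precisions add: τ_n = τ₀ + n/σ².
So 1/σ₀² = 1/47.7560 − 16/802.7 = 0.020940 − 0.019933 = 0.001007.
Hence σ₀² = 1/0.001007 ≈ 993.0.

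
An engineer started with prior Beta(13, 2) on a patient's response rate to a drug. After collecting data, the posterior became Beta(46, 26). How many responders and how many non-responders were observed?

33 responders and 24 non-responders

Beta is conjugate to the binomial likelihood: posterior = Beta(a+s, b+f).
So s = 46 − 13 = 33 and f = 26 − 2 = 24.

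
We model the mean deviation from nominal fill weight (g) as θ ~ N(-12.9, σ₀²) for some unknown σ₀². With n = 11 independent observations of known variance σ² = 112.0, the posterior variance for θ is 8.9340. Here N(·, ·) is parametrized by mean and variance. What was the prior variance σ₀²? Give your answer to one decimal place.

σ₀² = 72.9

Posterior precision equals prior precision plus data precision: 1/σ_n² = 1/σ₀² + n/σ².
So 1/σ₀² = 1/8.9340 − 11/112.0 = 0.111932 − 0.098214 = 0.013718.
Hence σ₀² = 1/0.013718 ≈ 72.9.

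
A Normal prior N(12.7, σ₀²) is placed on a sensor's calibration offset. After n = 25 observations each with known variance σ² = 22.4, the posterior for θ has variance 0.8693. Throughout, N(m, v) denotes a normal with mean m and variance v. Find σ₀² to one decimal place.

For the Normal–Normal model with known σ², precisions add: τ_n = τ₀ + n/σ².
So 1/σ₀² = 1/0.8693 − 25/22.4 = 1.150351 − 1.116071 = 0.034280.
Hence σ₀² = 1/0.034280 ≈ 29.2.

σ₀² = 29.2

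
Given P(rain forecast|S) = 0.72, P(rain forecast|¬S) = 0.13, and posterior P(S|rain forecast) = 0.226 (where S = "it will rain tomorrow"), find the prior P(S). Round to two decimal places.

P(S) = 0.05

In odds form, posterior odds = prior odds × likelihood ratio, so prior odds = posterior odds ÷ LR.
Posterior odds = 0.226/(1−0.226) = 0.2920. LR = 0.72/0.13 = 5.5385.
Prior odds = 0.2920/5.5385 = 0.0527, so P(S) = 0.0527/(1+0.0527) ≈ 0.05.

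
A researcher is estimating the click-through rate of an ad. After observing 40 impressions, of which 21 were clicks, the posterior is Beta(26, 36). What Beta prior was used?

Beta(5, 17)

Beta is conjugate to the binomial likelihood: posterior = Beta(α+s, β+f).
So α = 26 − 21 = 5 and β = 36 − 19 = 17.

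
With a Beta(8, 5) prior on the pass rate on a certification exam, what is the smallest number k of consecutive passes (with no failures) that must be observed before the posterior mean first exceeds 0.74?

k = 7

After k passes and 0 failures the posterior is Beta(8+k, 5), with mean (8+k)/(8+5+k).
Set (8+k)/(13+k) > 0.74 and solve: k > (0.74·13 − 8)/(1 − 0.74) = 6.231.
The smallest integer exceeding 6.231 is 7, and checking k=7: (15)/(20) = 0.7500 > 0.74.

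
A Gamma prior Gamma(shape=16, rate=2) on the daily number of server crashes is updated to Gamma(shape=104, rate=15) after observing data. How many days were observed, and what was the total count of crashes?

A Gamma(α, β) prior (rate parametrization) on a Poisson rate with n observations summing to S gives posterior Gamma(α+S, β+n).
Matching: Σxᵢ = 104 − 16 = 88 and n = 15 − 2 = 13.

n = 13 days with total 88 crashes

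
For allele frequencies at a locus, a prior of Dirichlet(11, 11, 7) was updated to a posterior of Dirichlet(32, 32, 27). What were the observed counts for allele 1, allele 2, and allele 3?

For a Dirichlet(α) prior with multinomial counts c, the posterior is Dirichlet(α + c) componentwise.
Counts are posterior − prior componentwise: 32−11=21, 32−11=21, 27−7=20.

counts (21, 21, 20)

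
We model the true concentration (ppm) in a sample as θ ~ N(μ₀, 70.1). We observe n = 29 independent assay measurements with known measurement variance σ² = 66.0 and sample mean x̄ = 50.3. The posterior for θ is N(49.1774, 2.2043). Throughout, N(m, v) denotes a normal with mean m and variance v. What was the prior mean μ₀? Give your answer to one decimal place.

The posterior mean is a precision-weighted average: μ_n = (τ₀μ₀ + τ_data·x̄)/(τ₀+τ_data), with τ₀=1/σ₀² and τ_data=n/σ².
Here τ₀ = 1/70.1 = 0.014265 and τ_data = 29/66.0 = 0.439394, so τ_n = 0.453659.
Rearranging for μ₀: μ₀ = (μ_n·τ_n − τ_data·x̄)/τ₀ = (49.1774·0.453659 − 0.439394·50.3) / 0.014265 = 0.208252/0.014265 ≈ 14.6.

μ₀ = 14.6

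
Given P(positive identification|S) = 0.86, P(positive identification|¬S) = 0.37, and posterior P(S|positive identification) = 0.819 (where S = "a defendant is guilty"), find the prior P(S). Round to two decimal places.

P(S) = 0.66

Bayes' rule in odds form gives O(S|E) = O(S)·[P(E|S)/P(E|¬S)], hence O(S) = O(S|E)/LR.
Posterior odds = 0.819/(1−0.819) = 4.5249. LR = 0.86/0.37 = 2.3243.
Prior odds = 4.5249/2.3243 = 1.9468, so P(S) = 1.9468/(1+1.9468) ≈ 0.66.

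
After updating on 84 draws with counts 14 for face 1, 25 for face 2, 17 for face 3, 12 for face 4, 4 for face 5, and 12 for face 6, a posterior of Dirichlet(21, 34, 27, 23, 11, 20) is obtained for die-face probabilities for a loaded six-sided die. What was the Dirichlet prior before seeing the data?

Dirichlet(7, 9, 10, 11, 7, 8)

For a Dirichlet(α) prior with multinomial counts c, the posterior is Dirichlet(α + c) componentwise.
Subtract each count from the matching posterior parameter: 21−14=7, 34−25=9, 27−17=10, 23−12=11, 11−4=7, 20−12=8.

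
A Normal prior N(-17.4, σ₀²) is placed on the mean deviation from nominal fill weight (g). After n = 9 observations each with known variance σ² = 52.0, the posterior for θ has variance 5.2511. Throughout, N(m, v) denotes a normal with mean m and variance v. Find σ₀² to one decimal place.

Posterior precision equals prior precision plus data precision: 1/σ_n² = 1/σ₀² + n/σ².
So 1/σ₀² = 1/5.2511 − 9/52.0 = 0.190436 − 0.173077 = 0.017359.
Hence σ₀² = 1/0.017359 ≈ 57.6.

σ₀² = 57.6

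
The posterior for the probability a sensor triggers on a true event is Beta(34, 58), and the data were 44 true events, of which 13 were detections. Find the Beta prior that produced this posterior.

Beta(21, 27)

A Beta(a, b) prior with s successes and f failures in binomial data gives a Beta(a+s, b+f) posterior.
Subtract the data counts: 34−13=21, 58−31=27.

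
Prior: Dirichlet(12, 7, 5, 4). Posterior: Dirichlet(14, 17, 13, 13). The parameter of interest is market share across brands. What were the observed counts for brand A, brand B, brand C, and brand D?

counts (2, 10, 8, 9)

For a Dirichlet(α) prior with multinomial counts c, the posterior is Dirichlet(α + c) componentwise.
Counts are posterior − prior componentwise: 14−12=2, 17−7=10, 13−5=8, 13−4=9.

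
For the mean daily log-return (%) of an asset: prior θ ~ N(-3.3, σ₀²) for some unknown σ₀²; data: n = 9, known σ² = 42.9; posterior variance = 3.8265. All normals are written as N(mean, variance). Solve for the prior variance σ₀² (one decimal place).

Posterior precision equals prior precision plus data precision: 1/σ_n² = 1/σ₀² + n/σ².
So 1/σ₀² = 1/3.8265 − 9/42.9 = 0.261335 − 0.209790 = 0.051545.
Hence σ₀² = 1/0.051545 ≈ 19.4.

σ₀² = 19.4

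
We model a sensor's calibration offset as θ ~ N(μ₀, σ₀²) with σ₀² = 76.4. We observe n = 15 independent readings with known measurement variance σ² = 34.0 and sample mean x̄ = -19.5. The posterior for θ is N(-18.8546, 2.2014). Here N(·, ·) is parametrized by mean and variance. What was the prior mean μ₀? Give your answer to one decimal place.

The posterior mean is a precision-weighted average: μ_n = (τ₀μ₀ + τ_data·x̄)/(τ₀+τ_data), with τ₀=1/σ₀² and τ_data=n/σ².
Here τ₀ = 1/76.4 = 0.013089 and τ_data = 15/34.0 = 0.441176, so τ_n = 0.454265.
Rearranging for μ₀: μ₀ = (μ_n·τ_n − τ_data·x̄)/τ₀ = (-18.8546·0.454265 − 0.441176·-19.5) / 0.013089 = 0.037947/0.013089 ≈ 2.9.

μ₀ = 2.9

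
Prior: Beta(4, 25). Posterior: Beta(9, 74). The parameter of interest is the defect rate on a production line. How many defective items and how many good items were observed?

Under Beta–binomial conjugacy the posterior parameters are (α+s, β+f).
So s = 9 − 4 = 5 and f = 74 − 25 = 49.

5 defective items and 49 good items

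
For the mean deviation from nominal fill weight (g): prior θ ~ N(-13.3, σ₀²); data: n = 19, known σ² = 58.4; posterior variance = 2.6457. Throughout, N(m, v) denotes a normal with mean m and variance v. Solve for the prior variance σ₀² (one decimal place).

σ₀² = 19.0

Posterior precision equals prior precision plus data precision: 1/σ_n² = 1/σ₀² + n/σ².
So 1/σ₀² = 1/2.6457 − 19/58.4 = 0.377972 − 0.325342 = 0.052630.
Hence σ₀² = 1/0.052630 ≈ 19.0.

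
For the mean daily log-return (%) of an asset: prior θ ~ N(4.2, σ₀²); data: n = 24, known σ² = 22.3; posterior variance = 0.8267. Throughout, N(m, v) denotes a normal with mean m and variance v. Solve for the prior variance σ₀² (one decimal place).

σ₀² = 7.5

Posterior precision equals prior precision plus data precision: 1/σ_n² = 1/σ₀² + n/σ².
So 1/σ₀² = 1/0.8267 − 24/22.3 = 1.209629 − 1.076233 = 0.133396.
Hence σ₀² = 1/0.133396 ≈ 7.5.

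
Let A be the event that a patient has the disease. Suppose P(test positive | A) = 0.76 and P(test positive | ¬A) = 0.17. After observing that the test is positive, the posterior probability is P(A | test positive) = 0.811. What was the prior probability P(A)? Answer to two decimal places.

In odds form, posterior odds = prior odds × likelihood ratio, so prior odds = posterior odds ÷ LR.
Posterior odds = 0.811/(1−0.811) = 4.2910. LR = 0.76/0.17 = 4.4706.
Prior odds = 4.2910/4.4706 = 0.9598, so P(A) = 0.9598/(1+0.9598) ≈ 0.49.

P(A) = 0.49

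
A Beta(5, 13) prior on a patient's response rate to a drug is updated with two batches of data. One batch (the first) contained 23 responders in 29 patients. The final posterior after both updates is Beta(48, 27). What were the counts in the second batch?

Because Beta–binomial updating is additive in the counts, the combined data contributed (α_post−α_prior, β_post−β_prior) successes and failures.
Total across both batches: 48−5=43 responders, 27−13=14 non-responders.
Subtract the first batch: 43−23=20 responders and 14−6=8 non-responders.

20 responders and 8 non-responders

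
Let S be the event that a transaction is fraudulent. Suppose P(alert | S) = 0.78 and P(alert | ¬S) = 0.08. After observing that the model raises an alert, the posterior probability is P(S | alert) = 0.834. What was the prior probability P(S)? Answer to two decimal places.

In odds form, posterior odds = prior odds × likelihood ratio, so prior odds = posterior odds ÷ LR.
Posterior odds = 0.834/(1−0.834) = 5.0241. LR = 0.78/0.08 = 9.7500.
Prior odds = 5.0241/9.7500 = 0.5153, so P(S) = 0.5153/(1+0.5153) ≈ 0.34.

P(S) = 0.34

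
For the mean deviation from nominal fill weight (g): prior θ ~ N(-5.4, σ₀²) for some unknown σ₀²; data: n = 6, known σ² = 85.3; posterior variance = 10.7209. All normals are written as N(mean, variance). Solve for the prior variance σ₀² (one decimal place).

For the Normal–Normal model with known σ², precisions add: τ_n = τ₀ + n/σ².
So 1/σ₀² = 1/10.7209 − 6/85.3 = 0.093276 − 0.070340 = 0.022936.
Hence σ₀² = 1/0.022936 ≈ 43.6.

σ₀² = 43.6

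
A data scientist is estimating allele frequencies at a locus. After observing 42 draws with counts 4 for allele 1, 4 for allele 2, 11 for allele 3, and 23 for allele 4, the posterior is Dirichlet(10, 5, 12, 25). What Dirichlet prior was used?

For a Dirichlet(α) prior with multinomial counts c, the posterior is Dirichlet(α + c) componentwise.
Subtract each count from the matching posterior parameter: 10−4=6, 5−4=1, 12−11=1, 25−23=2.

Dirichlet(6, 1, 1, 2)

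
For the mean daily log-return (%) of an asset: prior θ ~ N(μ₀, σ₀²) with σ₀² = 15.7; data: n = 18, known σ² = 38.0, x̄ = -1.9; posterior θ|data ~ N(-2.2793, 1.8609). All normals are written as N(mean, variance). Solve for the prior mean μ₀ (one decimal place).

With known observation variance, the Normal–Normal posterior has precision τ_n = τ₀ + n/σ² and mean μ_n = (τ₀μ₀ + (n/σ²)x̄)/τ_n.
Here τ₀ = 1/15.7 = 0.063694 and τ_data = 18/38.0 = 0.473684, so τ_n = 0.537378.
Rearranging for μ₀: μ₀ = (μ_n·τ_n − τ_data·x̄)/τ₀ = (-2.2793·0.537378 − 0.473684·-1.9) / 0.063694 = -0.324846/0.063694 ≈ -5.1.

μ₀ = -5.1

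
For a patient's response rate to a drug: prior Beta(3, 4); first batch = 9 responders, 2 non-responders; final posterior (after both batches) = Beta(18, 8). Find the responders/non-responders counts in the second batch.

Because Beta–binomial updating is additive in the counts, the combined data contributed (α_post−α_prior, β_post−β_prior) successes and failures.
Total across both batches: 18−3=15 responders, 8−4=4 non-responders.
Subtract the first batch: 15−9=6 responders and 4−2=2 non-responders.

6 responders and 2 non-responders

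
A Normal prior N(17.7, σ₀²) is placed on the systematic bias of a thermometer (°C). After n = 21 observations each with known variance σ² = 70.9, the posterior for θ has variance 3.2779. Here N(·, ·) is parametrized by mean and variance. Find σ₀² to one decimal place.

Posterior precision equals prior precision plus data precision: 1/σ_n² = 1/σ₀² + n/σ².
So 1/σ₀² = 1/3.2779 − 21/70.9 = 0.305073 − 0.296192 = 0.008881.
Hence σ₀² = 1/0.008881 ≈ 112.6.

σ₀² = 112.6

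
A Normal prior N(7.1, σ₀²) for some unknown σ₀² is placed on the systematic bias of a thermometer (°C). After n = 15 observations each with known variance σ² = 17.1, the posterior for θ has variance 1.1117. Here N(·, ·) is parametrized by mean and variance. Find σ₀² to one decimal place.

σ₀² = 44.8

Posterior precision equals prior precision plus data precision: 1/σ_n² = 1/σ₀² + n/σ².
So 1/σ₀² = 1/1.1117 − 15/17.1 = 0.899523 − 0.877193 = 0.022330.
Hence σ₀² = 1/0.022330 ≈ 44.8.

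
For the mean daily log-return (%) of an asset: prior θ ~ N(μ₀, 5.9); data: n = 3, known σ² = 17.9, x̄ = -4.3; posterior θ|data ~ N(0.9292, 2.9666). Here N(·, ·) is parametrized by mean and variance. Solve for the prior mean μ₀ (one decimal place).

With known observation variance, the Normal–Normal posterior has precision τ_n = τ₀ + n/σ² and mean μ_n = (τ₀μ₀ + (n/σ²)x̄)/τ_n.
Here τ₀ = 1/5.9 = 0.169492 and τ_data = 3/17.9 = 0.167598, so τ_n = 0.337090.
Rearranging for μ₀: μ₀ = (μ_n·τ_n − τ_data·x̄)/τ₀ = (0.9292·0.337090 − 0.167598·-4.3) / 0.169492 = 1.033895/0.169492 ≈ 6.1.

μ₀ = 6.1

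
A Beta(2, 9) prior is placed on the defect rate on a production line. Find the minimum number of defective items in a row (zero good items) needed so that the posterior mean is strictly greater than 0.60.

k = 12

After k defective items and 0 good items the posterior is Beta(2+k, 9), with mean (2+k)/(2+9+k).
Set (2+k)/(11+k) > 0.60 and solve: k > (0.60·11 − 2)/(1 − 0.60) = 11.500.
The smallest integer exceeding 11.500 is 12.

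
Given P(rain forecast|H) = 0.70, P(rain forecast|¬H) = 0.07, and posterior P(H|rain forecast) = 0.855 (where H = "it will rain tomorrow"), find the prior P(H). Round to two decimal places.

P(H) = 0.37

In odds form, posterior odds = prior odds × likelihood ratio, so prior odds = posterior odds ÷ LR.
Posterior odds = 0.855/(1−0.855) = 5.8966. LR = 0.70/0.07 = 10.0000.
Prior odds = 5.8966/10.0000 = 0.5897, so P(H) = 0.5897/(1+0.5897) ≈ 0.37.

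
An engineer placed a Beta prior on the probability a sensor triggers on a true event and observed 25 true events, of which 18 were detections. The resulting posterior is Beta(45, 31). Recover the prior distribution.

Under Beta–binomial conjugacy the posterior parameters are (a+s, b+f).
Subtract the data counts: 45−18=27, 31−7=24.

Beta(27, 24)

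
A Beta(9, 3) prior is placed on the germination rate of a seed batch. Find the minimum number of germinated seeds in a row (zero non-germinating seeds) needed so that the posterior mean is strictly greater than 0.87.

After k germinated seeds and 0 non-germinating seeds the posterior is Beta(9+k, 3), with mean (9+k)/(9+3+k).
Set (9+k)/(12+k) > 0.87 and solve: k > (0.87·12 − 9)/(1 − 0.87) = 11.077.
The smallest integer exceeding 11.077 is 12.

k = 12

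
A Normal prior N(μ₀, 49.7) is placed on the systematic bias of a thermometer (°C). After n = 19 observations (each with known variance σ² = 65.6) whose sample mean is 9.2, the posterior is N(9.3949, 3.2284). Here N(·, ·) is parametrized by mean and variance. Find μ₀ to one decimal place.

μ₀ = 12.2

With known observation variance, the Normal–Normal posterior has precision τ_n = τ₀ + n/σ² and mean μ_n = (τ₀μ₀ + (n/σ²)x̄)/τ_n.
Here τ₀ = 1/49.7 = 0.020121 and τ_data = 19/65.6 = 0.289634, so τ_n = 0.309755.
Rearranging for μ₀: μ₀ = (μ_n·τ_n − τ_data·x̄)/τ₀ = (9.3949·0.309755 − 0.289634·9.2) / 0.020121 = 0.245484/0.020121 ≈ 12.2.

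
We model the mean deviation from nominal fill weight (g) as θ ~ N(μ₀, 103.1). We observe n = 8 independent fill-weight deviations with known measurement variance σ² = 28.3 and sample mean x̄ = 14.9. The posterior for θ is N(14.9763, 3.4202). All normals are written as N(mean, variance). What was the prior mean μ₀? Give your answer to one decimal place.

The posterior mean is a precision-weighted average: μ_n = (τ₀μ₀ + τ_data·x̄)/(τ₀+τ_data), with τ₀=1/σ₀² and τ_data=n/σ².
Here τ₀ = 1/103.1 = 0.009699 and τ_data = 8/28.3 = 0.282686, so τ_n = 0.292385.
Rearranging for μ₀: μ₀ = (μ_n·τ_n − τ_data·x̄)/τ₀ = (14.9763·0.292385 − 0.282686·14.9) / 0.009699 = 0.166824/0.009699 ≈ 17.2.

μ₀ = 17.2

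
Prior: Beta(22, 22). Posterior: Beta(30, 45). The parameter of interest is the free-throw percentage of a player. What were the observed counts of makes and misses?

8 makes and 23 misses

A Beta(a, b) prior with s successes and f failures in binomial data gives a Beta(a+s, b+f) posterior.
Match parameters: s=30−22=8, f=45−22=23.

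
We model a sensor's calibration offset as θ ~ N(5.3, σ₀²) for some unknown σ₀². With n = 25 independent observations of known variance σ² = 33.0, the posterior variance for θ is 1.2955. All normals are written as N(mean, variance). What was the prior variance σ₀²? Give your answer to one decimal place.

Posterior precision equals prior precision plus data precision: 1/σ_n² = 1/σ₀² + n/σ².
So 1/σ₀² = 1/1.2955 − 25/33.0 = 0.771903 − 0.757576 = 0.014327.
Hence σ₀² = 1/0.014327 ≈ 69.8.

σ₀² = 69.8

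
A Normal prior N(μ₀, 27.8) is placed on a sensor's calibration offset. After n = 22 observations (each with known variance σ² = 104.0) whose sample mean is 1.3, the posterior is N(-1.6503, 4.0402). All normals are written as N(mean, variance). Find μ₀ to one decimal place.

With known observation variance, the Normal–Normal posterior has precision τ_n = τ₀ + n/σ² and mean μ_n = (τ₀μ₀ + (n/σ²)x̄)/τ_n.
Here τ₀ = 1/27.8 = 0.035971 and τ_data = 22/104.0 = 0.211538, so τ_n = 0.247509.
Rearranging for μ₀: μ₀ = (μ_n·τ_n − τ_data·x̄)/τ₀ = (-1.6503·0.247509 − 0.211538·1.3) / 0.035971 = -0.683464/0.035971 ≈ -19.0.

μ₀ = -19.0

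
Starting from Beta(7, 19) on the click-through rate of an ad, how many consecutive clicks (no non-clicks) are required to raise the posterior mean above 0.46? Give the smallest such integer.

k = 10

After k clicks and 0 non-clicks the posterior is Beta(7+k, 19), with mean (7+k)/(7+19+k).
Set (7+k)/(26+k) > 0.46 and solve: k > (0.46·26 − 7)/(1 − 0.46) = 9.185.
The smallest integer exceeding 9.185 is 10, and checking k=10: (17)/(36) = 0.4722 > 0.46.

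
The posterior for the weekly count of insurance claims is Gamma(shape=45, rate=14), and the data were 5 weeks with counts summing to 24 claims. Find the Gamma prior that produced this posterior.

A Gamma(α, β) prior (rate parametrization) on a Poisson rate with n observations summing to S gives posterior Gamma(α+S, β+n).
So α = 45 − 24 = 21 and β = 14 − 5 = 9.

Gamma(shape=21, rate=9)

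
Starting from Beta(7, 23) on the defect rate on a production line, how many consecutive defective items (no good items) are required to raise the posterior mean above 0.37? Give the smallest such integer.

After k defective items and 0 good items the posterior is Beta(7+k, 23), with mean (7+k)/(7+23+k).
Set (7+k)/(30+k) > 0.37 and solve: k > (0.37·30 − 7)/(1 − 0.37) = 6.508.
The smallest integer exceeding 6.508 is 7.

k = 7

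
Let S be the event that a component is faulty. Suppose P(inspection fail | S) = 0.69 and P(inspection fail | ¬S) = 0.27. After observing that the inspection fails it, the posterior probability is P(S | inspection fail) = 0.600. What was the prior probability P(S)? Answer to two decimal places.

P(S) = 0.37

In odds form, posterior odds = prior odds × likelihood ratio, so prior odds = posterior odds ÷ LR.
Posterior odds = 0.600/(1−0.600) = 1.5000. LR = 0.69/0.27 = 2.5556.
Prior odds = 1.5000/2.5556 = 0.5869, so P(S) = 0.5869/(1+0.5869) ≈ 0.37.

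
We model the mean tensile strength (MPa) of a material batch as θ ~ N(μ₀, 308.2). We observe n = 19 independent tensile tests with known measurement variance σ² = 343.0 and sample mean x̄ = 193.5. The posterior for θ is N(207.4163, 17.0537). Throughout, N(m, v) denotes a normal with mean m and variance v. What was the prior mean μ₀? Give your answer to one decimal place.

μ₀ = 445.0

The posterior mean is a precision-weighted average: μ_n = (τ₀μ₀ + τ_data·x̄)/(τ₀+τ_data), with τ₀=1/σ₀² and τ_data=n/σ².
Here τ₀ = 1/308.2 = 0.003245 and τ_data = 19/343.0 = 0.055394, so τ_n = 0.058639.
Rearranging for μ₀: μ₀ = (μ_n·τ_n − τ_data·x̄)/τ₀ = (207.4163·0.058639 − 0.055394·193.5) / 0.003245 = 1.443945/0.003245 ≈ 445.0.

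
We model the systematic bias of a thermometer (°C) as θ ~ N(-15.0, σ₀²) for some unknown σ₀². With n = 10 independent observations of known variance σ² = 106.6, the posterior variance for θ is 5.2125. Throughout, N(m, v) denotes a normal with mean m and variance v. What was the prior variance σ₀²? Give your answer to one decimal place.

Posterior precision equals prior precision plus data precision: 1/σ_n² = 1/σ₀² + n/σ².
So 1/σ₀² = 1/5.2125 − 10/106.6 = 0.191847 − 0.093809 = 0.098038.
Hence σ₀² = 1/0.098038 ≈ 10.2.

σ₀² = 10.2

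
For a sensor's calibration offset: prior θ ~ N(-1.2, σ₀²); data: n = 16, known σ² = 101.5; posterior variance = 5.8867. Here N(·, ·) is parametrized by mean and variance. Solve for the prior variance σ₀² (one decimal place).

σ₀² = 81.7

Posterior precision equals prior precision plus data precision: 1/σ_n² = 1/σ₀² + n/σ².
So 1/σ₀² = 1/5.8867 − 16/101.5 = 0.169874 − 0.157635 = 0.012239.
Hence σ₀² = 1/0.012239 ≈ 81.7.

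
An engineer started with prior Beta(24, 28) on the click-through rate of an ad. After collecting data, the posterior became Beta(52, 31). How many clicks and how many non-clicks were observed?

Beta is conjugate to the binomial likelihood: posterior = Beta(a+s, b+f).
Match parameters: s=52−24=28, f=31−28=3.

28 clicks and 3 non-clicks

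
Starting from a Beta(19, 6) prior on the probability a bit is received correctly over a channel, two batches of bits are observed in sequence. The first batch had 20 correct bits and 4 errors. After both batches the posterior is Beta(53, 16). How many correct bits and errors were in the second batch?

Sequential conjugate updates are equivalent to a single update on the pooled data, so total successes = posterior α − prior α and total failures = posterior β − prior β.
Total across both batches: 53−19=34 correct bits, 16−6=10 errors.
Subtract the first batch: 34−20=14 correct bits and 10−4=6 errors.

14 correct bits and 6 errors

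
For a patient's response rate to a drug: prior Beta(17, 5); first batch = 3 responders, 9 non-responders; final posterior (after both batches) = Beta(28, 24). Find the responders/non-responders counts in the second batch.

Sequential conjugate updates are equivalent to a single update on the pooled data, so total successes = posterior α − prior α and total failures = posterior β − prior β.
Total across both batches: 28−17=11 responders, 24−5=19 non-responders.
Subtract the first batch: 11−3=8 responders and 19−9=10 non-responders.

8 responders and 10 non-responders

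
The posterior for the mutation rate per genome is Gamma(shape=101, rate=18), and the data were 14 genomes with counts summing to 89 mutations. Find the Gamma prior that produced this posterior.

A Gamma(α, β) prior (rate parametrization) on a Poisson rate with n observations summing to S gives posterior Gamma(α+S, β+n).
So α = 101 − 89 = 12 and β = 18 − 14 = 4.

Gamma(shape=12, rate=4)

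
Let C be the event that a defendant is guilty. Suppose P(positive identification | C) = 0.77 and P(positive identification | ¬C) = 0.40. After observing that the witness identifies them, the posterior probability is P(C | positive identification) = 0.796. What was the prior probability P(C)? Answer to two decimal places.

P(C) = 0.67

Bayes' rule in odds form gives O(C|E) = O(C)·[P(E|C)/P(E|¬C)], hence O(C) = O(C|E)/LR.
Posterior odds = 0.796/(1−0.796) = 3.9020. LR = 0.77/0.40 = 1.9250.
Prior odds = 3.9020/1.9250 = 2.0270, so P(C) = 2.0270/(1+2.0270) ≈ 0.67.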